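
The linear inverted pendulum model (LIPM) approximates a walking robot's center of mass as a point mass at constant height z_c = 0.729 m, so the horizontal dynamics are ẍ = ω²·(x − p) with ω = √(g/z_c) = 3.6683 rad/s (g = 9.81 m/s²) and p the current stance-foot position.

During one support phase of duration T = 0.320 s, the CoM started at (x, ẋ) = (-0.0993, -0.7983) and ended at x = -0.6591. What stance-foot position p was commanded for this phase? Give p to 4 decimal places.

ωT = 3.6683·0.320 = 1.173856; cosh(ωT) = 1.771807, sinh(ωT) = 1.462634
x(T) = p + (x₀−p)·cosh(ωT) + (ẋ₀/ω)·sinh(ωT) ⇒ p·(1 − cosh) = x(T) − x₀·cosh − (ẋ₀/ω)·sinh
numerator   = -0.6591 − (-0.0993)·1.771807 − (-0.7983/3.6683)·1.462634 = -0.164859
denominator = 1 − 1.771807 = -0.771807
p = -0.164859 / -0.771807 = 0.2136

p = 0.2136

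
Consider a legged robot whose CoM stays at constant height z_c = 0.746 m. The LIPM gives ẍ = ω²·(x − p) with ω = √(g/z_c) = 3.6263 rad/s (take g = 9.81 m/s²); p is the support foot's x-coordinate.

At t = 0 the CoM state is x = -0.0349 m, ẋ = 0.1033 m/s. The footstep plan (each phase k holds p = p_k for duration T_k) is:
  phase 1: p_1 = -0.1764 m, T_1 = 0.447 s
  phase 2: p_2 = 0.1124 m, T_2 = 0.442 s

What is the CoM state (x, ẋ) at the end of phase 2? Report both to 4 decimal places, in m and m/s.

phase 1: p=-0.1764, T=0.447, ωT=1.620956, cosh=2.627817, sinh=2.430107; start (x,ẋ)=(-0.034900, 0.103300) → end (x,ẋ)=(0.264661, 1.518394)
phase 2: p=0.1124, T=0.442, ωT=1.602825, cosh=2.584185, sinh=2.382858; start (x,ẋ)=(0.264661, 1.518394) → end (x,ẋ)=(1.503613, 5.239490)

x = 1.5036, ẋ = 5.2395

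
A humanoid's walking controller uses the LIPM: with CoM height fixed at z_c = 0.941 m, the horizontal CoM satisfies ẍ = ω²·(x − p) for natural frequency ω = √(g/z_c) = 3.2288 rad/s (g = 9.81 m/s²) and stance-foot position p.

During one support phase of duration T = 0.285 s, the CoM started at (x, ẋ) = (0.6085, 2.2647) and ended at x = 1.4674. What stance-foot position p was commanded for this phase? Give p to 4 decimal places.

p = 0.3477

ωT = 3.2288·0.285 = 0.920208; cosh(ωT) = 1.454124, sinh(ωT) = 1.055688
x(T) = p + (x₀−p)·cosh(ωT) + (ẋ₀/ω)·sinh(ωT) ⇒ p·(1 − cosh) = x(T) − x₀·cosh − (ẋ₀/ω)·sinh
numerator   = 1.4674 − (0.6085)·1.454124 − (2.2647/3.2288)·1.055688 = -0.157901
denominator = 1 − 1.454124 = -0.454124
p = -0.157901 / -0.454124 = 0.3477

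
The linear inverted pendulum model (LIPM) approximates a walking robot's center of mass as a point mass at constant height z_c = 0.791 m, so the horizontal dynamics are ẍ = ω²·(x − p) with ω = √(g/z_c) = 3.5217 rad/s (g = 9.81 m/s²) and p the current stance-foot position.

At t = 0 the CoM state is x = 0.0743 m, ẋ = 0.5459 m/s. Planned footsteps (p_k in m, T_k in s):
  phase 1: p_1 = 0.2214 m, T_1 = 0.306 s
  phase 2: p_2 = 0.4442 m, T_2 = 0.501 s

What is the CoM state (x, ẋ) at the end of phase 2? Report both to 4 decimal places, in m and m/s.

phase 1: p=0.2214, T=0.306, ωT=1.077640, cosh=1.639068, sinh=1.298671; start (x,ẋ)=(0.074300, 0.545900) → end (x,ẋ)=(0.181600, 0.222001)
phase 2: p=0.4442, T=0.501, ωT=1.764372, cosh=3.004599, sinh=2.833304; start (x,ẋ)=(0.181600, 0.222001) → end (x,ẋ)=(-0.166200, -1.953206)

x = -0.1662, ẋ = -1.9532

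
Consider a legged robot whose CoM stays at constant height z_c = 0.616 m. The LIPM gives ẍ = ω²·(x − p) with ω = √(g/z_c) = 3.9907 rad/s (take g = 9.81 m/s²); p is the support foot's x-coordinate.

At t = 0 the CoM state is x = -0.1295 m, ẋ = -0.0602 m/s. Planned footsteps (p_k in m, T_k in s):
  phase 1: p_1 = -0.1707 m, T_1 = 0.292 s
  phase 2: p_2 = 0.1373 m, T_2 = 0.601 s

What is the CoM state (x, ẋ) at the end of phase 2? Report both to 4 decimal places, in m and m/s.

x = -1.1099, ẋ = -4.8720

phase 1: p=-0.1707, T=0.292, ωT=1.165284, cosh=1.759334, sinh=1.447500; start (x,ẋ)=(-0.129500, -0.060200) → end (x,ẋ)=(-0.120051, 0.132082)
phase 2: p=0.1373, T=0.601, ωT=2.398411, cosh=5.548267, sinh=5.457404; start (x,ẋ)=(-0.120051, 0.132082) → end (x,ẋ)=(-1.109927, -4.871991)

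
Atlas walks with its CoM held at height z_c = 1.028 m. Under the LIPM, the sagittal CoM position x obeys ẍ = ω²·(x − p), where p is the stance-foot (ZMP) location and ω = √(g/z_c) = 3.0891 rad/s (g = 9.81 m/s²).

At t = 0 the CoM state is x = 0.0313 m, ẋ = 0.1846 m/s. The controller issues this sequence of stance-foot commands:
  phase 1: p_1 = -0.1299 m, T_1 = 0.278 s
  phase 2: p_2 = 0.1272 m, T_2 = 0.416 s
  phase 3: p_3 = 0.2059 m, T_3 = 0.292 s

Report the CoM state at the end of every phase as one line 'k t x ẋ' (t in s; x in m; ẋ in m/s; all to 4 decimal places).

1 0.2780 0.1523 0.7391
2 0.6940 0.5755 1.5678
3 0.9860 1.2588 3.4254

phase 1: p=-0.1299, T=0.278, ωT=0.858770, cosh=1.391969, sinh=0.968286; start (x,ẋ)=(0.031300, 0.184600) → end (x,ẋ)=(0.152349, 0.739128)
phase 2: p=0.1272, T=0.416, ωT=1.285066, cosh=1.945769, sinh=1.669136; start (x,ẋ)=(0.152349, 0.739128) → end (x,ẋ)=(0.575507, 1.567843)
phase 3: p=0.2059, T=0.292, ωT=0.902017, cosh=1.435160, sinh=1.029410; start (x,ẋ)=(0.575507, 1.567843) → end (x,ẋ)=(1.258813, 3.425438)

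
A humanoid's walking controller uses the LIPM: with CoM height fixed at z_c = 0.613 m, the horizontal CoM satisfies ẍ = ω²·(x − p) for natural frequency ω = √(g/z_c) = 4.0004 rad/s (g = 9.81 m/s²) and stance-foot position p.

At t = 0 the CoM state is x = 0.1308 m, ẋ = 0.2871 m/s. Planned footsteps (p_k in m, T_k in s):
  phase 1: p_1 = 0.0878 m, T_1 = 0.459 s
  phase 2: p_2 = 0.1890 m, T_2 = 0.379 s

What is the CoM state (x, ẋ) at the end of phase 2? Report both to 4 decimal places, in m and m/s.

x = 1.5863, ẋ = 5.6828

phase 1: p=0.0878, T=0.459, ωT=1.836184, cosh=3.215989, sinh=3.056565; start (x,ẋ)=(0.130800, 0.287100) → end (x,ẋ)=(0.445451, 1.449092)
phase 2: p=0.1890, T=0.379, ωT=1.516152, cosh=2.387109, sinh=2.167554; start (x,ẋ)=(0.445451, 1.449092) → end (x,ẋ)=(1.586343, 5.682845)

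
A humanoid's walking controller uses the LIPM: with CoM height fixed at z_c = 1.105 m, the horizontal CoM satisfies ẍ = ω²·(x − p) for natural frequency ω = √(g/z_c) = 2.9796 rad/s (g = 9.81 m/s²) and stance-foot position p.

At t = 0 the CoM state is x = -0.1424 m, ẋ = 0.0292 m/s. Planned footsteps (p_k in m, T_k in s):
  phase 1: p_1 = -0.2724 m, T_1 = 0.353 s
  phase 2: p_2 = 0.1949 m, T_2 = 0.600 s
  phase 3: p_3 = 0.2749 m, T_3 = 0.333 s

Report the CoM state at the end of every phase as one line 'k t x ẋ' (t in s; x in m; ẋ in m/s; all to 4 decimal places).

1 0.3530 -0.0513 0.5337
2 0.9530 -0.0411 -0.4912
3 1.2860 -0.4016 -1.8488

phase 1: p=-0.2724, T=0.353, ωT=1.051799, cosh=1.606052, sinh=1.256744; start (x,ẋ)=(-0.142400, 0.029200) → end (x,ẋ)=(-0.051297, 0.533694)
phase 2: p=0.1949, T=0.600, ωT=1.787760, cosh=3.071693, sinh=2.904358; start (x,ẋ)=(-0.051297, 0.533694) → end (x,ẋ)=(-0.041125, -0.491203)
phase 3: p=0.2749, T=0.333, ωT=0.992207, cosh=1.533969, sinh=1.163211; start (x,ẋ)=(-0.041125, -0.491203) → end (x,ẋ)=(-0.401634, -1.848803)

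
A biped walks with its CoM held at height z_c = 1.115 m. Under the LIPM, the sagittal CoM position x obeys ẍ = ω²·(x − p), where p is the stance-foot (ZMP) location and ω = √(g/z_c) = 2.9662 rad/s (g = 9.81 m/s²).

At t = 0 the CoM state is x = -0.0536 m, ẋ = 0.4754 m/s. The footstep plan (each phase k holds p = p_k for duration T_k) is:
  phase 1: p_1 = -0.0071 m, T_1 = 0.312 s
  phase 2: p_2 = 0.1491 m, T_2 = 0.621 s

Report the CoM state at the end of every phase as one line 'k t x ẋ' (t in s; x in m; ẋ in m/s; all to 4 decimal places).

phase 1: p=-0.0071, T=0.312, ωT=0.925454, cosh=1.459683, sinh=1.063332; start (x,ẋ)=(-0.053600, 0.475400) → end (x,ẋ)=(0.095447, 0.547270)
phase 2: p=0.1491, T=0.621, ωT=1.842010, cosh=3.233853, sinh=3.075355; start (x,ẋ)=(0.095447, 0.547270) → end (x,ẋ)=(0.543005, 1.280365)

1 0.3120 0.0954 0.5473
2 0.9330 0.5430 1.2804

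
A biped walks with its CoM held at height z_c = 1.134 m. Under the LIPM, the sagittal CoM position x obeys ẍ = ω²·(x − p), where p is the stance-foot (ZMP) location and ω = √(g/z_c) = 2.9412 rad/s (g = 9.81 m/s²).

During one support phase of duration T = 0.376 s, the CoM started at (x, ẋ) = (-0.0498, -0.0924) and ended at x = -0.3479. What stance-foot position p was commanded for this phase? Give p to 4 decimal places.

p = 0.3284

ωT = 2.9412·0.376 = 1.105891; cosh(ωT) = 1.676416, sinh(ωT) = 1.345500
x(T) = p + (x₀−p)·cosh(ωT) + (ẋ₀/ω)·sinh(ωT) ⇒ p·(1 − cosh) = x(T) − x₀·cosh − (ẋ₀/ω)·sinh
numerator   = -0.3479 − (-0.0498)·1.676416 − (-0.0924/2.9412)·1.345500 = -0.222145
denominator = 1 − 1.676416 = -0.676416
p = -0.222145 / -0.676416 = 0.3284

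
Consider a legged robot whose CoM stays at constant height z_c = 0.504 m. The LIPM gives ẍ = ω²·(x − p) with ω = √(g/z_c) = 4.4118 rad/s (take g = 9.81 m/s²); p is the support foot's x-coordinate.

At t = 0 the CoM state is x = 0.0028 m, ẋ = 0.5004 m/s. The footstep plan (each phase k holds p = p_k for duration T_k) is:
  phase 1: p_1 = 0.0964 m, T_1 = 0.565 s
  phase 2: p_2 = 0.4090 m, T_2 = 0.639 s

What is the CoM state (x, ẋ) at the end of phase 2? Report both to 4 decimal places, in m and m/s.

phase 1: p=0.0964, T=0.565, ωT=2.492667, cosh=6.088088, sinh=6.005399; start (x,ẋ)=(0.002800, 0.500400) → end (x,ẋ)=(0.207706, 0.566583)
phase 2: p=0.4090, T=0.639, ωT=2.819140, cosh=8.411045, sinh=8.351387; start (x,ẋ)=(0.207706, 0.566583) → end (x,ẋ)=(-0.211572, -2.651058)

x = -0.2116, ẋ = -2.6511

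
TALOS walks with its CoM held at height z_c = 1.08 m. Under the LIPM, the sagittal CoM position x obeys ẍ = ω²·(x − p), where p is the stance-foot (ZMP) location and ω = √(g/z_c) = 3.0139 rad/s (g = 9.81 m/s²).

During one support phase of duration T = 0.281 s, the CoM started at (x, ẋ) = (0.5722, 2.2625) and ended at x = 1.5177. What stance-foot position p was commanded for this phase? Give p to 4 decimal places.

p = -0.0347

ωT = 3.0139·0.281 = 0.846906; cosh(ωT) = 1.380579, sinh(ωT) = 0.951840
x(T) = p + (x₀−p)·cosh(ωT) + (ẋ₀/ω)·sinh(ωT) ⇒ p·(1 − cosh) = x(T) − x₀·cosh − (ẋ₀/ω)·sinh
numerator   = 1.5177 − (0.5722)·1.380579 − (2.2625/3.0139)·0.951840 = 0.013197
denominator = 1 − 1.380579 = -0.380579
p = 0.013197 / -0.380579 = -0.0347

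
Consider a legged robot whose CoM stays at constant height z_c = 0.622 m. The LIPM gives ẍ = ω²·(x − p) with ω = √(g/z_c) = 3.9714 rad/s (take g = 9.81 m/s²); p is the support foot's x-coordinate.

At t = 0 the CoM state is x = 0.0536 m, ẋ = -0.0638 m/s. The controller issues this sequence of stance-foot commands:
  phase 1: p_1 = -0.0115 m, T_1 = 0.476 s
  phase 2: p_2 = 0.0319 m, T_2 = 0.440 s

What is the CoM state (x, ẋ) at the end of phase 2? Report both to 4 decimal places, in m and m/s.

phase 1: p=-0.0115, T=0.476, ωT=1.890386, cosh=3.386470, sinh=3.235457; start (x,ẋ)=(0.053600, -0.063800) → end (x,ẋ)=(0.156982, 0.620432)
phase 2: p=0.0319, T=0.440, ωT=1.747416, cosh=2.956988, sinh=2.782764; start (x,ẋ)=(0.156982, 0.620432) → end (x,ẋ)=(0.836504, 3.216951)

x = 0.8365, ẋ = 3.2170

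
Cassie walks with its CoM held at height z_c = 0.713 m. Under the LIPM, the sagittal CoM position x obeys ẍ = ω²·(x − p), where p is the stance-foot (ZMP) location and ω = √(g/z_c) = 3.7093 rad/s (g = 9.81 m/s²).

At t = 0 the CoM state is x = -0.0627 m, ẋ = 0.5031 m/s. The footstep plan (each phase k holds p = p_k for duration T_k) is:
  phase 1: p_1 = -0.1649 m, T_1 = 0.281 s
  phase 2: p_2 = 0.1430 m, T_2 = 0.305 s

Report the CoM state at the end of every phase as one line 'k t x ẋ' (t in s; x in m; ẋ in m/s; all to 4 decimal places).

1 0.2810 0.1664 1.2727
2 0.5860 0.6595 2.2985

phase 1: p=-0.1649, T=0.281, ωT=1.042313, cosh=1.594204, sinh=1.241566; start (x,ẋ)=(-0.062700, 0.503100) → end (x,ẋ)=(0.166424, 1.272710)
phase 2: p=0.1430, T=0.305, ωT=1.131336, cosh=1.711199, sinh=1.388597; start (x,ẋ)=(0.166424, 1.272710) → end (x,ẋ)=(0.659529, 2.298509)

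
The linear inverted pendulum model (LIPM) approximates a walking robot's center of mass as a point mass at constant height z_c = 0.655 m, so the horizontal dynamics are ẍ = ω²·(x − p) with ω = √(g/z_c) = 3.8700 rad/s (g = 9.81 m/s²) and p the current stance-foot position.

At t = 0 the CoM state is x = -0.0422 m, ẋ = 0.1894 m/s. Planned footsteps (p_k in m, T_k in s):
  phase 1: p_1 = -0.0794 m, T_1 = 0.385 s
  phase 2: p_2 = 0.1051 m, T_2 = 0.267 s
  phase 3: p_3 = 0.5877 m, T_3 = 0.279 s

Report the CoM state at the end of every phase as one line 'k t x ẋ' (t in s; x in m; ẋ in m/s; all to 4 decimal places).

phase 1: p=-0.0794, T=0.385, ωT=1.489950, cosh=2.331129, sinh=2.105745; start (x,ẋ)=(-0.042200, 0.189400) → end (x,ẋ)=(0.110374, 0.744667)
phase 2: p=0.1051, T=0.267, ωT=1.033290, cosh=1.583065, sinh=1.227231; start (x,ẋ)=(0.110374, 0.744667) → end (x,ẋ)=(0.349594, 1.203907)
phase 3: p=0.5877, T=0.279, ωT=1.079730, cosh=1.641786, sinh=1.302099; start (x,ẋ)=(0.349594, 1.203907) → end (x,ẋ)=(0.601847, 0.776712)

1 0.3850 0.1104 0.7447
2 0.6520 0.3496 1.2039
3 0.9310 0.6018 0.7767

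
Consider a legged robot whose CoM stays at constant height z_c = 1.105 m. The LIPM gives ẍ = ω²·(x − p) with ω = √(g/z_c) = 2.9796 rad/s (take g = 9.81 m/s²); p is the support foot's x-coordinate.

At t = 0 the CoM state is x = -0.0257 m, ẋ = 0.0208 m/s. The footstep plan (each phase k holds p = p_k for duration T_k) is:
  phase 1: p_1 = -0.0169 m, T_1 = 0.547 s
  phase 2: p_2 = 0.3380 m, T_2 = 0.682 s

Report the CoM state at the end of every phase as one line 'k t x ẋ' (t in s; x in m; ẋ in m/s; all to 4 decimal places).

1 0.5470 -0.0231 -0.0092
2 1.2290 -1.0748 -4.0698

phase 1: p=-0.0169, T=0.547, ωT=1.629841, cosh=2.649512, sinh=2.453552; start (x,ẋ)=(-0.025700, 0.020800) → end (x,ẋ)=(-0.023088, -0.009223)
phase 2: p=0.3380, T=0.682, ωT=2.032087, cosh=3.880528, sinh=3.749467; start (x,ẋ)=(-0.023088, -0.009223) → end (x,ẋ)=(-1.074819, -4.069834)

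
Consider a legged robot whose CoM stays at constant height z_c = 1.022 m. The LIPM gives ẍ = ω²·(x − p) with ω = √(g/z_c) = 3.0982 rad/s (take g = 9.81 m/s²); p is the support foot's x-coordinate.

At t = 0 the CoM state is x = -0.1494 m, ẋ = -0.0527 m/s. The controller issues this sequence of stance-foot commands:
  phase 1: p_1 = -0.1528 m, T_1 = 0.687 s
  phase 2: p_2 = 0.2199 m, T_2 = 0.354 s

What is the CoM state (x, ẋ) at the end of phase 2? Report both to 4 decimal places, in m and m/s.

x = -0.5712, ẋ = -2.0677

phase 1: p=-0.1528, T=0.687, ωT=2.128463, cosh=4.260483, sinh=4.141463; start (x,ẋ)=(-0.149400, -0.052700) → end (x,ẋ)=(-0.208760, -0.180902)
phase 2: p=0.2199, T=0.354, ωT=1.096763, cosh=1.664204, sinh=1.330253; start (x,ẋ)=(-0.208760, -0.180902) → end (x,ẋ)=(-0.571150, -2.067733)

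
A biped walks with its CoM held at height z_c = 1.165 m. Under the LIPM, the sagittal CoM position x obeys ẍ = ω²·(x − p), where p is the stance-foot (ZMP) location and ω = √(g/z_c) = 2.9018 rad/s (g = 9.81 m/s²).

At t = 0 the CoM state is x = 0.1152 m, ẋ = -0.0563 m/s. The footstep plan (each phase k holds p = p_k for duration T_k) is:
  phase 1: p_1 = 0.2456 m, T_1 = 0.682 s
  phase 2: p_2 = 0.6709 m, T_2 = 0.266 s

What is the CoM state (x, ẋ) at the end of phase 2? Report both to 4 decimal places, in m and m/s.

x = -1.0638, ẋ = -4.4427

phase 1: p=0.2456, T=0.682, ωT=1.979028, cosh=3.686954, sinh=3.548750; start (x,ẋ)=(0.115200, -0.056300) → end (x,ẋ)=(-0.304031, -1.550404)
phase 2: p=0.6709, T=0.266, ωT=0.771879, cosh=1.312986, sinh=0.850842; start (x,ẋ)=(-0.304031, -1.550404) → end (x,ẋ)=(-1.063767, -4.442736)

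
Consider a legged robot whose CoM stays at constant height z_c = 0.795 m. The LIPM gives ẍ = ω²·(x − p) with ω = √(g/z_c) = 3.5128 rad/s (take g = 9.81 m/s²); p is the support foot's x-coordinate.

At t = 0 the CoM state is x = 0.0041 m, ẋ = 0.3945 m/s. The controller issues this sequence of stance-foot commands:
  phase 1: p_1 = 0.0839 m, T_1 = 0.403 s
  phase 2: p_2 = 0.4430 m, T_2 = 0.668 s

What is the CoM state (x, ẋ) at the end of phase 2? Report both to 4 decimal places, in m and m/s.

x = -0.7531, ẋ = -4.0652

phase 1: p=0.0839, T=0.403, ωT=1.415658, cosh=2.180982, sinh=1.938216; start (x,ẋ)=(0.004100, 0.394500) → end (x,ẋ)=(0.127526, 0.317074)
phase 2: p=0.4430, T=0.668, ωT=2.346550, cosh=5.272580, sinh=5.176881; start (x,ẋ)=(0.127526, 0.317074) → end (x,ẋ)=(-0.753083, -4.065203)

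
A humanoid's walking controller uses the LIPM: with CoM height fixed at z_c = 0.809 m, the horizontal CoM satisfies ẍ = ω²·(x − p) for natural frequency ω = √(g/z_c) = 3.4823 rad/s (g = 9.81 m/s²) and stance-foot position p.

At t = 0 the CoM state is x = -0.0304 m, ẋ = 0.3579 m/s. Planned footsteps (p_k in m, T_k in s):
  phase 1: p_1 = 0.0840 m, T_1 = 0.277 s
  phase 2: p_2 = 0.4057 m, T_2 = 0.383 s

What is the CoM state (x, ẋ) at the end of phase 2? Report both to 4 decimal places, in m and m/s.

phase 1: p=0.0840, T=0.277, ωT=0.964597, cosh=1.502434, sinh=1.121297; start (x,ẋ)=(-0.030400, 0.357900) → end (x,ẋ)=(0.027365, 0.091024)
phase 2: p=0.4057, T=0.383, ωT=1.333721, cosh=2.029317, sinh=1.765822; start (x,ẋ)=(0.027365, 0.091024) → end (x,ẋ)=(-0.315905, -2.141711)

x = -0.3159, ẋ = -2.1417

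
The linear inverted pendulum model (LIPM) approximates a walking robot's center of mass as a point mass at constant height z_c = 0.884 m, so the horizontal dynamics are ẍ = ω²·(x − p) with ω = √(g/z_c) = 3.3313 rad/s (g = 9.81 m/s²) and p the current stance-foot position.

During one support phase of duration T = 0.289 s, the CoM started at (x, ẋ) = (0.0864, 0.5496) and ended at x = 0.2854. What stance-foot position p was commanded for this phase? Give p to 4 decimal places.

ωT = 3.3313·0.289 = 0.962746; cosh(ωT) = 1.500360, sinh(ωT) = 1.118517
x(T) = p + (x₀−p)·cosh(ωT) + (ẋ₀/ω)·sinh(ωT) ⇒ p·(1 − cosh) = x(T) − x₀·cosh − (ẋ₀/ω)·sinh
numerator   = 0.2854 − (0.0864)·1.500360 − (0.5496/3.3313)·1.118517 = -0.028765
denominator = 1 − 1.500360 = -0.500360
p = -0.028765 / -0.500360 = 0.0575

p = 0.0575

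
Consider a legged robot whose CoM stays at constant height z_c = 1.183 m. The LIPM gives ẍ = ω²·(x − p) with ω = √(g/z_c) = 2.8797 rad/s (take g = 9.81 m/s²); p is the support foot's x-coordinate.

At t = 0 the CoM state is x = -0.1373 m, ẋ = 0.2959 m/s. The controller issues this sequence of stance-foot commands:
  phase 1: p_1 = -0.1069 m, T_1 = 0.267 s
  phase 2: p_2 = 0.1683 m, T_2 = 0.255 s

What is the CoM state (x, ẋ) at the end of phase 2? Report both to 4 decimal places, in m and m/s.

phase 1: p=-0.1069, T=0.267, ωT=0.768880, cosh=1.310440, sinh=0.846908; start (x,ẋ)=(-0.137300, 0.295900) → end (x,ẋ)=(-0.059714, 0.313618)
phase 2: p=0.1683, T=0.255, ωT=0.734324, cosh=1.281951, sinh=0.802121; start (x,ẋ)=(-0.059714, 0.313618) → end (x,ẋ)=(-0.036647, -0.124640)

x = -0.0366, ẋ = -0.1246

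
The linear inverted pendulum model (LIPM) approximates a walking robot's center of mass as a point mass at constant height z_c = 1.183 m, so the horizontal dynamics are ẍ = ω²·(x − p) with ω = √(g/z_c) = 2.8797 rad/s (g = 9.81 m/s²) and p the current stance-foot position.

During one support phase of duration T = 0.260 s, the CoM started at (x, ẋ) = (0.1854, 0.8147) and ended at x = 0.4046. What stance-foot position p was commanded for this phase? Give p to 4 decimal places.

p = 0.2296

ωT = 2.8797·0.260 = 0.748722; cosh(ωT) = 1.293633, sinh(ωT) = 0.820663
x(T) = p + (x₀−p)·cosh(ωT) + (ẋ₀/ω)·sinh(ωT) ⇒ p·(1 − cosh) = x(T) − x₀·cosh − (ẋ₀/ω)·sinh
numerator   = 0.4046 − (0.1854)·1.293633 − (0.8147/2.8797)·0.820663 = -0.067415
denominator = 1 − 1.293633 = -0.293633
p = -0.067415 / -0.293633 = 0.2296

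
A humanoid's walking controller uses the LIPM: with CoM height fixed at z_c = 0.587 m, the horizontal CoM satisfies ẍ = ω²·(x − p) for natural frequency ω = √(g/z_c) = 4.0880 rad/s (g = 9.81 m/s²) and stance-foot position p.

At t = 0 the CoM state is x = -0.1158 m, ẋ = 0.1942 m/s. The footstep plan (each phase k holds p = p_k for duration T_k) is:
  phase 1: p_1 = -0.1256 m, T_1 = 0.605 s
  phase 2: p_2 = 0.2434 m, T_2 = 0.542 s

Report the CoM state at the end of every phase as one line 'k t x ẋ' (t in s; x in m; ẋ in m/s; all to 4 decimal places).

1 0.6050 0.2127 1.3958
2 1.1470 1.6472 5.9048

phase 1: p=-0.1256, T=0.605, ωT=2.473240, cosh=5.972562, sinh=5.888251; start (x,ẋ)=(-0.115800, 0.194200) → end (x,ẋ)=(0.212652, 1.395769)
phase 2: p=0.2434, T=0.542, ωT=2.215696, cosh=4.638433, sinh=4.529355; start (x,ẋ)=(0.212652, 1.395769) → end (x,ẋ)=(1.647238, 5.904848)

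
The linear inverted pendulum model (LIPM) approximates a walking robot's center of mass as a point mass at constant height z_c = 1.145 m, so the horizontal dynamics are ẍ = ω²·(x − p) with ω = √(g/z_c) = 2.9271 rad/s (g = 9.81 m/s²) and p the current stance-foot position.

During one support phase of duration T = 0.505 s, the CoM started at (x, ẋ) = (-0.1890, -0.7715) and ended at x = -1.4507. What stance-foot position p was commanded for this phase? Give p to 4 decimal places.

p = 0.3574

ωT = 2.9271·0.505 = 1.478185; cosh(ωT) = 2.306517, sinh(ωT) = 2.078465
x(T) = p + (x₀−p)·cosh(ωT) + (ẋ₀/ω)·sinh(ωT) ⇒ p·(1 − cosh) = x(T) − x₀·cosh − (ẋ₀/ω)·sinh
numerator   = -1.4507 − (-0.1890)·2.306517 − (-0.7715/2.9271)·2.078465 = -0.466944
denominator = 1 − 2.306517 = -1.306517
p = -0.466944 / -1.306517 = 0.3574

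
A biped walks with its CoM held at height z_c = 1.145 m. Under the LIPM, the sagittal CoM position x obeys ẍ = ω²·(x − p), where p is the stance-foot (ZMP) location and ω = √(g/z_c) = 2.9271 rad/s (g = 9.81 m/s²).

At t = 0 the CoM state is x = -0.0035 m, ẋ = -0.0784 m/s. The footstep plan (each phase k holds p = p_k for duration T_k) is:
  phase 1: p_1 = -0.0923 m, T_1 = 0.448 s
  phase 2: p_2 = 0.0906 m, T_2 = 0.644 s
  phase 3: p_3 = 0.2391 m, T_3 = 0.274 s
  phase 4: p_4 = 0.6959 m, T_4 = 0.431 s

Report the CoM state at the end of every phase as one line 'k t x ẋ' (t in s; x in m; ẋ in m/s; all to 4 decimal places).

1 0.4480 0.0383 0.2913
2 1.0920 0.2347 0.4892
3 1.3660 0.3821 0.6437
4 1.7970 0.4545 -0.2642

phase 1: p=-0.0923, T=0.448, ωT=1.311341, cosh=1.990302, sinh=1.720844; start (x,ẋ)=(-0.003500, -0.078400) → end (x,ẋ)=(0.038347, 0.291253)
phase 2: p=0.0906, T=0.644, ωT=1.885052, cosh=3.369260, sinh=3.217439; start (x,ẋ)=(0.038347, 0.291253) → end (x,ẋ)=(0.234690, 0.489205)
phase 3: p=0.2391, T=0.274, ωT=0.802025, cosh=1.339236, sinh=0.890817; start (x,ẋ)=(0.234690, 0.489205) → end (x,ẋ)=(0.382076, 0.643663)
phase 4: p=0.6959, T=0.431, ωT=1.261580, cosh=1.907101, sinh=1.623895; start (x,ẋ)=(0.382076, 0.643663) → end (x,ẋ)=(0.454497, -0.264170)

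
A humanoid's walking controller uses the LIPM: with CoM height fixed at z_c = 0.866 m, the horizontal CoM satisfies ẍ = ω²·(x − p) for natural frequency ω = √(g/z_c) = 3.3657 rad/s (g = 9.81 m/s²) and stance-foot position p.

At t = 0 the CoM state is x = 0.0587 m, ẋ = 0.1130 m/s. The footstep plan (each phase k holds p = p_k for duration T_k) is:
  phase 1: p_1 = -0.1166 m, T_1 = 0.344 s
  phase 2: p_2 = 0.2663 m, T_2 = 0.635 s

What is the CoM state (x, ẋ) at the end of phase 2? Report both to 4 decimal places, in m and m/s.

phase 1: p=-0.1166, T=0.344, ωT=1.157801, cosh=1.748551, sinh=1.434375; start (x,ẋ)=(0.058700, 0.113000) → end (x,ẋ)=(0.238079, 1.043878)
phase 2: p=0.2663, T=0.635, ωT=2.137220, cosh=4.296910, sinh=4.178928; start (x,ẋ)=(0.238079, 1.043878) → end (x,ẋ)=(1.441137, 4.088515)

x = 1.4411, ẋ = 4.0885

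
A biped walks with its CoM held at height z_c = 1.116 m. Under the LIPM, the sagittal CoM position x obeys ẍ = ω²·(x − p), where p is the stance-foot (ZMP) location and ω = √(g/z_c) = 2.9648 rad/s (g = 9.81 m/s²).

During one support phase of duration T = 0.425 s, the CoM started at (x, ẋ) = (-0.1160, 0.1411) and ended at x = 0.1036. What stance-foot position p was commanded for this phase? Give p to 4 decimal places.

ωT = 2.9648·0.425 = 1.260040; cosh(ωT) = 1.904603, sinh(ωT) = 1.620960
x(T) = p + (x₀−p)·cosh(ωT) + (ẋ₀/ω)·sinh(ωT) ⇒ p·(1 − cosh) = x(T) − x₀·cosh − (ẋ₀/ω)·sinh
numerator   = 0.1036 − (-0.1160)·1.904603 − (0.1411/2.9648)·1.620960 = 0.247390
denominator = 1 − 1.904603 = -0.904603
p = 0.247390 / -0.904603 = -0.2735

p = -0.2735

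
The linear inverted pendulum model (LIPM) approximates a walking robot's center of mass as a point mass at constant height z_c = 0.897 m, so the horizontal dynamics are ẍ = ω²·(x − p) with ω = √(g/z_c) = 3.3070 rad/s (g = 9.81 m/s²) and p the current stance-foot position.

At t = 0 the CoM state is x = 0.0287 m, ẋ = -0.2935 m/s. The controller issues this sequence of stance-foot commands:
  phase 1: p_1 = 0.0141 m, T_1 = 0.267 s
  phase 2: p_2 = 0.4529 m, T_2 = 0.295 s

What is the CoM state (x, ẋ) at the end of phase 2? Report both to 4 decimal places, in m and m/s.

x = -0.4416, ẋ = -2.4642

phase 1: p=0.0141, T=0.267, ωT=0.882969, cosh=1.415811, sinh=1.002258; start (x,ẋ)=(0.028700, -0.293500) → end (x,ẋ)=(-0.054181, -0.367149)
phase 2: p=0.4529, T=0.295, ωT=0.975565, cosh=1.514822, sinh=1.137843; start (x,ẋ)=(-0.054181, -0.367149) → end (x,ẋ)=(-0.441563, -2.464233)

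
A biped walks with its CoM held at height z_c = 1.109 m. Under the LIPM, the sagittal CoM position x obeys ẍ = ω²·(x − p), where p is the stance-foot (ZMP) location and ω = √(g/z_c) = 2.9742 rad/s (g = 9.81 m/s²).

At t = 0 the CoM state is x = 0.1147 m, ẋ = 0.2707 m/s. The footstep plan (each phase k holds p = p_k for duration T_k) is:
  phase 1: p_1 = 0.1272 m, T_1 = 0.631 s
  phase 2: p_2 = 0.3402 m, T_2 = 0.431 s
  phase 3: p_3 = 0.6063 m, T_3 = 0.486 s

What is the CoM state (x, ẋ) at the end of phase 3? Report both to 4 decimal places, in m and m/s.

x = 2.2957, ẋ = 5.2555

phase 1: p=0.1272, T=0.631, ωT=1.876720, cosh=3.342569, sinh=3.189477; start (x,ẋ)=(0.114700, 0.270700) → end (x,ẋ)=(0.375712, 0.786257)
phase 2: p=0.3402, T=0.431, ωT=1.281880, cosh=1.940462, sinh=1.662947; start (x,ẋ)=(0.375712, 0.786257) → end (x,ẋ)=(0.848724, 1.701339)
phase 3: p=0.6063, T=0.486, ωT=1.445461, cosh=2.239723, sinh=2.004086; start (x,ẋ)=(0.848724, 1.701339) → end (x,ẋ)=(2.295664, 5.255507)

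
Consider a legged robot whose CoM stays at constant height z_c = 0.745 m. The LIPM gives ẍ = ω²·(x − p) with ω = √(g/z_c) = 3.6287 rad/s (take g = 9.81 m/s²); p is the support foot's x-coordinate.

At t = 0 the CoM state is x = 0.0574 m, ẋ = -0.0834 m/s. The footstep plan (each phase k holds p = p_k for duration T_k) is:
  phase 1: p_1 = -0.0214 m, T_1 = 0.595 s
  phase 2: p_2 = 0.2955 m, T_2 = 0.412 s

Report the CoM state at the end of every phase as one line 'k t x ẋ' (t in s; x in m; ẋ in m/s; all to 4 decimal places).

1 0.5950 0.2262 0.8560
2 1.0070 0.6329 1.4725

phase 1: p=-0.0214, T=0.595, ωT=2.159076, cosh=4.389283, sinh=4.273851; start (x,ẋ)=(0.057400, -0.083400) → end (x,ẋ)=(0.226248, 0.856005)
phase 2: p=0.2955, T=0.412, ωT=1.495024, cosh=2.341844, sinh=2.117601; start (x,ẋ)=(0.226248, 0.856005) → end (x,ẋ)=(0.632861, 1.472487)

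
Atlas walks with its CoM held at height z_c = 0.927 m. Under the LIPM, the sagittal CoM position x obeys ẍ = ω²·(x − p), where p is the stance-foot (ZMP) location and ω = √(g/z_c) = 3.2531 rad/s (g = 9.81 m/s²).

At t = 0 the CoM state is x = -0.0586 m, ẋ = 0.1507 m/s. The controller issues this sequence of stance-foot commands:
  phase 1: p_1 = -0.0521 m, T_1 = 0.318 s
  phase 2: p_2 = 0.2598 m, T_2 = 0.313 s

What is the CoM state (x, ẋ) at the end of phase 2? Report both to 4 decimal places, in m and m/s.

phase 1: p=-0.0521, T=0.318, ωT=1.034486, cosh=1.584534, sinh=1.229125; start (x,ẋ)=(-0.058600, 0.150700) → end (x,ẋ)=(-0.005460, 0.212799)
phase 2: p=0.2598, T=0.313, ωT=1.018220, cosh=1.564750, sinh=1.203513; start (x,ẋ)=(-0.005460, 0.212799) → end (x,ẋ)=(-0.076539, -0.705555)

x = -0.0765, ẋ = -0.7056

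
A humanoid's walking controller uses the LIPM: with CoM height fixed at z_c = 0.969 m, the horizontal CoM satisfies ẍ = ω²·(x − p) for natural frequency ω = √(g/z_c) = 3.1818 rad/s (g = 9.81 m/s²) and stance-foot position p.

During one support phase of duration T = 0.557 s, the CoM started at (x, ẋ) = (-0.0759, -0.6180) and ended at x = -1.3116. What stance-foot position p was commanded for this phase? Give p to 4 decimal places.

ωT = 3.1818·0.557 = 1.772263; cosh(ωT) = 3.027050, sinh(ωT) = 2.857102
x(T) = p + (x₀−p)·cosh(ωT) + (ẋ₀/ω)·sinh(ωT) ⇒ p·(1 − cosh) = x(T) − x₀·cosh − (ẋ₀/ω)·sinh
numerator   = -1.3116 − (-0.0759)·3.027050 − (-0.6180/3.1818)·2.857102 = -0.526913
denominator = 1 − 3.027050 = -2.027050
p = -0.526913 / -2.027050 = 0.2599

p = 0.2599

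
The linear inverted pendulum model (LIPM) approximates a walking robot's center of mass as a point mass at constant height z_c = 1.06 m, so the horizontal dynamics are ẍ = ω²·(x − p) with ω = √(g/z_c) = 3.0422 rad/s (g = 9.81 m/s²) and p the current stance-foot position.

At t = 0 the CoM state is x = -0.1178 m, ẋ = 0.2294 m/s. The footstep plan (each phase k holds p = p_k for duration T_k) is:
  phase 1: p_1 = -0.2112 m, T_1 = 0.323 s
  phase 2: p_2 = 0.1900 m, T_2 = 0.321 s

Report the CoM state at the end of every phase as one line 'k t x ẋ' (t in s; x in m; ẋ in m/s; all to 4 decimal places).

phase 1: p=-0.2112, T=0.323, ωT=0.982631, cosh=1.522900, sinh=1.148575; start (x,ẋ)=(-0.117800, 0.229400) → end (x,ẋ)=(0.017648, 0.675711)
phase 2: p=0.1900, T=0.321, ωT=0.976546, cosh=1.515940, sinh=1.139330; start (x,ẋ)=(0.017648, 0.675711) → end (x,ẋ)=(0.181785, 0.426954)

1 0.3230 0.0176 0.6757
2 0.6440 0.1818 0.4270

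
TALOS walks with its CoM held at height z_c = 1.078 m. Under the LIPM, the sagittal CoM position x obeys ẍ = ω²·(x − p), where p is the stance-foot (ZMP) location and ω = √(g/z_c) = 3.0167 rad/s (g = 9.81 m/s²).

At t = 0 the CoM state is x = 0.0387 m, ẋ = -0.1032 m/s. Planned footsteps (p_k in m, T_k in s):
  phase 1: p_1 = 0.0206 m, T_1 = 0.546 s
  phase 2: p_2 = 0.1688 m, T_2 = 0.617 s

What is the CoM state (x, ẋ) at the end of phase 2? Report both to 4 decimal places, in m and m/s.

phase 1: p=0.0206, T=0.546, ωT=1.647118, cosh=2.692300, sinh=2.499696; start (x,ẋ)=(0.038700, -0.103200) → end (x,ẋ)=(-0.016183, -0.141356)
phase 2: p=0.1688, T=0.617, ωT=1.861304, cosh=3.293794, sinh=3.138324; start (x,ẋ)=(-0.016183, -0.141356) → end (x,ẋ)=(-0.587551, -2.216902)

x = -0.5876, ẋ = -2.2169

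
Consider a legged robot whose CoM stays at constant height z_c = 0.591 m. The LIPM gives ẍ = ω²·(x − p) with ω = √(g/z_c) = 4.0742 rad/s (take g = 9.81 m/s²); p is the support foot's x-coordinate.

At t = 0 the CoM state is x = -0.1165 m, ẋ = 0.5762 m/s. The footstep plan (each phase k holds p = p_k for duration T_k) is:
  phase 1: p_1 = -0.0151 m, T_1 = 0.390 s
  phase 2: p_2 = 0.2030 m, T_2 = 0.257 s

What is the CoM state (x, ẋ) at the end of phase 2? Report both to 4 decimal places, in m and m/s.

phase 1: p=-0.0151, T=0.390, ωT=1.588938, cosh=2.551343, sinh=2.347201; start (x,ẋ)=(-0.116500, 0.576200) → end (x,ẋ)=(0.058150, 0.500399)
phase 2: p=0.2030, T=0.257, ωT=1.047069, cosh=1.600127, sinh=1.249162; start (x,ẋ)=(0.058150, 0.500399) → end (x,ẋ)=(0.124646, 0.063513)

x = 0.1246, ẋ = 0.0635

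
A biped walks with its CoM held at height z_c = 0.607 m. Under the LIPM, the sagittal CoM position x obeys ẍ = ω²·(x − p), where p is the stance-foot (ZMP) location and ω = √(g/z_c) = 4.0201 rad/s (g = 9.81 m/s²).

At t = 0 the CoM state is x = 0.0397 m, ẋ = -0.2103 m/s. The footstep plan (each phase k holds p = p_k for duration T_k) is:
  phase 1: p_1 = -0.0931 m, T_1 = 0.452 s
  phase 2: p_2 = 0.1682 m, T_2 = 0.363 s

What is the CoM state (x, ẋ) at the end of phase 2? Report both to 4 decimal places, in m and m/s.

x = 0.6448, ẋ = 2.1320

phase 1: p=-0.0931, T=0.452, ωT=1.817085, cosh=3.158197, sinh=2.995698; start (x,ẋ)=(0.039700, -0.210300) → end (x,ẋ)=(0.169597, 0.935142)
phase 2: p=0.1682, T=0.363, ωT=1.459296, cosh=2.267665, sinh=2.035265; start (x,ẋ)=(0.169597, 0.935142) → end (x,ẋ)=(0.644805, 2.132022)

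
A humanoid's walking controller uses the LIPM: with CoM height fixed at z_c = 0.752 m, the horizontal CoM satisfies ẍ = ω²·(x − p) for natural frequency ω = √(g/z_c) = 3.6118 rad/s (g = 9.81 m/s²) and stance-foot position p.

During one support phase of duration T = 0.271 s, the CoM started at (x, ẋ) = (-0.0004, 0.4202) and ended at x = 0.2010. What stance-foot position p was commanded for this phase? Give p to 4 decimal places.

ωT = 3.6118·0.271 = 0.978798; cosh(ωT) = 1.518509, sinh(ωT) = 1.142746
x(T) = p + (x₀−p)·cosh(ωT) + (ẋ₀/ω)·sinh(ωT) ⇒ p·(1 − cosh) = x(T) − x₀·cosh − (ẋ₀/ω)·sinh
numerator   = 0.2010 − (-0.0004)·1.518509 − (0.4202/3.6118)·1.142746 = 0.068659
denominator = 1 − 1.518509 = -0.518509
p = 0.068659 / -0.518509 = -0.1324

p = -0.1324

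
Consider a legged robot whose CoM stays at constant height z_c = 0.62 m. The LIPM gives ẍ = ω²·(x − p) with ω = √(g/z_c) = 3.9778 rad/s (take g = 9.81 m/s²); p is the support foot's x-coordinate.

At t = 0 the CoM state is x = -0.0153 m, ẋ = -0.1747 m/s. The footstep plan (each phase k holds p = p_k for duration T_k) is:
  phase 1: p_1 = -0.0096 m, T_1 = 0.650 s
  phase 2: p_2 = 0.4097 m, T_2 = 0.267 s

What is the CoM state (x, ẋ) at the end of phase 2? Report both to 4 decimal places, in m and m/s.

x = -1.2210, ẋ = -5.9137

phase 1: p=-0.0096, T=0.650, ωT=2.585570, cosh=6.673102, sinh=6.597749; start (x,ẋ)=(-0.015300, -0.174700) → end (x,ẋ)=(-0.337402, -1.315385)
phase 2: p=0.4097, T=0.267, ωT=1.062073, cosh=1.619049, sinh=1.273310; start (x,ẋ)=(-0.337402, -1.315385) → end (x,ẋ)=(-1.220954, -5.913723)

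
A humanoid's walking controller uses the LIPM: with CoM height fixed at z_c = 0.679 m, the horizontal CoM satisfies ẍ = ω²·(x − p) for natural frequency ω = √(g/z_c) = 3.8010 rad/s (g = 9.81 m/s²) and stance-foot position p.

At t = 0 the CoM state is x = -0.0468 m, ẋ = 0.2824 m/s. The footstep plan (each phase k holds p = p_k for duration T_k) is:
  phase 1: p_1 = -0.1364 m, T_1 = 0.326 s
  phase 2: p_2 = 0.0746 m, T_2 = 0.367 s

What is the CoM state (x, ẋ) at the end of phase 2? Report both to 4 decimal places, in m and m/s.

x = 0.7649, ẋ = 2.8185

phase 1: p=-0.1364, T=0.326, ωT=1.239126, cosh=1.871116, sinh=1.581479; start (x,ẋ)=(-0.046800, 0.282400) → end (x,ẋ)=(0.148750, 1.067007)
phase 2: p=0.0746, T=0.367, ωT=1.394967, cosh=2.141341, sinh=1.893500; start (x,ẋ)=(0.148750, 1.067007) → end (x,ẋ)=(0.764919, 2.818497)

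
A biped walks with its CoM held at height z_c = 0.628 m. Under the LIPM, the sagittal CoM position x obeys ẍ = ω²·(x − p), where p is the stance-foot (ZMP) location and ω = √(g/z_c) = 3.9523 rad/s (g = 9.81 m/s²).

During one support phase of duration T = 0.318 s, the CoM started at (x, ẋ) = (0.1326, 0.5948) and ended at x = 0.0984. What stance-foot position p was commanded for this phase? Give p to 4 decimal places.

p = 0.4408

ωT = 3.9523·0.318 = 1.256831; cosh(ωT) = 1.899411, sinh(ωT) = 1.614857
x(T) = p + (x₀−p)·cosh(ωT) + (ẋ₀/ω)·sinh(ωT) ⇒ p·(1 − cosh) = x(T) − x₀·cosh − (ẋ₀/ω)·sinh
numerator   = 0.0984 − (0.1326)·1.899411 − (0.5948/3.9523)·1.614857 = -0.396489
denominator = 1 − 1.899411 = -0.899411
p = -0.396489 / -0.899411 = 0.4408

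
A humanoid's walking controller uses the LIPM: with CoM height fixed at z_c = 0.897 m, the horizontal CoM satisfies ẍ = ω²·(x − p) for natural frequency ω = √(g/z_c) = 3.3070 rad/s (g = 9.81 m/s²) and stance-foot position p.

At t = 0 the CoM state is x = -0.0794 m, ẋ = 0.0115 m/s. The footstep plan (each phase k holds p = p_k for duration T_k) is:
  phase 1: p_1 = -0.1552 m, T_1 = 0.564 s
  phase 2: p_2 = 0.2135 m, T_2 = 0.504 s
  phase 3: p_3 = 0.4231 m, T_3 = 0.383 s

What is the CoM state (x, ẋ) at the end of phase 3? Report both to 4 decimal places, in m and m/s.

x = 1.3574, ẋ = 3.3479

phase 1: p=-0.1552, T=0.564, ωT=1.865148, cosh=3.305882, sinh=3.151009; start (x,ẋ)=(-0.079400, 0.011500) → end (x,ẋ)=(0.106343, 0.827883)
phase 2: p=0.2135, T=0.504, ωT=1.666728, cosh=2.741839, sinh=2.552975; start (x,ẋ)=(0.106343, 0.827883) → end (x,ẋ)=(0.558812, 1.365233)
phase 3: p=0.4231, T=0.383, ωT=1.266581, cosh=1.915246, sinh=1.633453; start (x,ẋ)=(0.558812, 1.365233) → end (x,ẋ)=(1.357363, 3.347851)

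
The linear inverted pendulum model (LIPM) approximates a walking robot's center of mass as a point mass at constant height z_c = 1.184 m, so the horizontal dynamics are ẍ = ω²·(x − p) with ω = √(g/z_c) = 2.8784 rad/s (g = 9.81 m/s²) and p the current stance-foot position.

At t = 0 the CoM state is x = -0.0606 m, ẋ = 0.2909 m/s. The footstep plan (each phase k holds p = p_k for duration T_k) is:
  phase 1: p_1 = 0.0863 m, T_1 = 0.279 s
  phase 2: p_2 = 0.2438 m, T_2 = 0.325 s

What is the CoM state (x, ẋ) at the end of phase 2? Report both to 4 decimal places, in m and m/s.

x = -0.1400, ẋ = -0.8013

phase 1: p=0.0863, T=0.279, ωT=0.803074, cosh=1.340171, sinh=0.892221; start (x,ẋ)=(-0.060600, 0.290900) → end (x,ẋ)=(-0.020401, 0.012592)
phase 2: p=0.2438, T=0.325, ωT=0.935480, cosh=1.470417, sinh=1.078019; start (x,ẋ)=(-0.020401, 0.012592) → end (x,ẋ)=(-0.139969, -0.801291)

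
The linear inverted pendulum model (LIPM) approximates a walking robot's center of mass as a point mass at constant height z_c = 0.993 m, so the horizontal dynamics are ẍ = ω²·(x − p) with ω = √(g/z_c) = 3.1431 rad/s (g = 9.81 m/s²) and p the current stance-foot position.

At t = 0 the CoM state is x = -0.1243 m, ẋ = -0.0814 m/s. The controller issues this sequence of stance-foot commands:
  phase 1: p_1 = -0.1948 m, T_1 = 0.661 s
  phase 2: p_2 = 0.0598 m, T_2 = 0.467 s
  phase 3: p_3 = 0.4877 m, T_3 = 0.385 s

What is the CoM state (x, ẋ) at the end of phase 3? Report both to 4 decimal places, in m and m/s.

x = 0.4371, ẋ = 0.2943

phase 1: p=-0.1948, T=0.661, ωT=2.077589, cosh=4.055213, sinh=3.929981; start (x,ẋ)=(-0.124300, -0.081400) → end (x,ẋ)=(-0.010686, 0.540745)
phase 2: p=0.0598, T=0.467, ωT=1.467828, cosh=2.285112, sinh=2.054686; start (x,ẋ)=(-0.010686, 0.540745) → end (x,ẋ)=(0.252223, 0.780456)
phase 3: p=0.4877, T=0.385, ωT=1.210093, cosh=1.825984, sinh=1.527814; start (x,ẋ)=(0.252223, 0.780456) → end (x,ẋ)=(0.437091, 0.294323)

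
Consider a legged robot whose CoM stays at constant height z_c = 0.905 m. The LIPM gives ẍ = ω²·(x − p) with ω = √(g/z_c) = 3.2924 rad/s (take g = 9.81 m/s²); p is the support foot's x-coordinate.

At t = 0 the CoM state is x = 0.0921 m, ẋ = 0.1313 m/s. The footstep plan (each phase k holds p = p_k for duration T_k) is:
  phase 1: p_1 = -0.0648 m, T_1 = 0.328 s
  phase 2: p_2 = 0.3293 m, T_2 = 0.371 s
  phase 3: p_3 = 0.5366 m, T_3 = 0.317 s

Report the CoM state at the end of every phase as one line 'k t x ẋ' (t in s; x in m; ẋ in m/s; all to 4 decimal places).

1 0.3280 0.2448 0.8884
2 0.6990 0.5914 1.2067
3 1.0160 1.0798 2.1501

phase 1: p=-0.0648, T=0.328, ωT=1.079907, cosh=1.642017, sinh=1.302390; start (x,ẋ)=(0.092100, 0.131300) → end (x,ẋ)=(0.244771, 0.888382)
phase 2: p=0.3293, T=0.371, ωT=1.221480, cosh=1.843500, sinh=1.548706; start (x,ẋ)=(0.244771, 0.888382) → end (x,ẋ)=(0.591356, 1.206724)
phase 3: p=0.5366, T=0.317, ωT=1.043691, cosh=1.595915, sinh=1.243763; start (x,ẋ)=(0.591356, 1.206724) → end (x,ẋ)=(1.079847, 2.150053)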